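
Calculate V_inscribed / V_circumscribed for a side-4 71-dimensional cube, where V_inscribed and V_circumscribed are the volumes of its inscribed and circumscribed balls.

V_in/V_out = n^(-n/2) = 71^(-71/2) ≈ 1.9069e-66.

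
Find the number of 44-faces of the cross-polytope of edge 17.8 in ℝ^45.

Each 44-face is the convex hull of 45 vertices, one chosen as ±e_i from each of 45 distinct axes: 2^45·C(45,45) = 35184372088832.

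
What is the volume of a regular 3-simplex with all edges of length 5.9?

Volume = (√2/12) · 5.9³ = 24.2041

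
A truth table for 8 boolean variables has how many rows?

An n-cube has 2^n vertices; for n = 8 that is 2^8 = 256.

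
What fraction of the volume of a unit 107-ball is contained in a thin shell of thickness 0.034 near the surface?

Shell fraction = 1 - (1-0.034)^107 ≈ 0.975308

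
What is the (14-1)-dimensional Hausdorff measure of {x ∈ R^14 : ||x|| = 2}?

The surface area of an n-ball is 2π^(n/2) r^(n-1) / Γ(n/2). For n=14, r=2: 1024·π^7/45 ≈ 68728.5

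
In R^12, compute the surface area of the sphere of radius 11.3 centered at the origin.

S_12(11.3) = 2·π^(12/2)·(11.3)^11 / Γ(12/2) ≈ 6.14626e+12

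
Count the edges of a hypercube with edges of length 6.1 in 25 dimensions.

The 25-cube has n·2^(n-1) = 25·2^24 = 25·16777216 = 419430400 edges.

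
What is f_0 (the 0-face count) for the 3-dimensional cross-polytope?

f_0(3-orthoplex) = 2^1 · (3 choose 1) = 6.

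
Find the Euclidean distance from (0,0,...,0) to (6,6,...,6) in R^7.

Diagonal = √7 · 6 ≈ 15.8745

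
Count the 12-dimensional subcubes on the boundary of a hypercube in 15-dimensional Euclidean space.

f_12(15-cube) = (15 choose 12) · 2^3 = 3640.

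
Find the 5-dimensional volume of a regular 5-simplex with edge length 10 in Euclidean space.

V_5 = √(6) · 10^5 / (5! · 2^(5/2)) ≈ 360.844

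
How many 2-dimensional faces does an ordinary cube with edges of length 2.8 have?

An n-cube has C(n,k)·2^(n-k) k-faces. Here C(3,2)·2^1 = 3·2 = 6.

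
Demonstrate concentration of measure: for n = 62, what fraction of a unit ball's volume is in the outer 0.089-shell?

1 - (1-0.089)^62 ≈ 0.996909 ≈ 99.69%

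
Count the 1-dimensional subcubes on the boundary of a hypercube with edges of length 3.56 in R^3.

f_1(3-cube) = (3 choose 1) · 2^2 = 12.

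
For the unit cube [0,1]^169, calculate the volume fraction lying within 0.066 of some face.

The inner cube has side 1-2·0.066 = 0.868 and volume (0.868)^169 ≈ 4.072e-11, so the shell holds 1 - 4.072e-11 of the volume.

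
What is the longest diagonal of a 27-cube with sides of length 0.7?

d = √(0.7² + 0.7² + ... + 0.7²) [27 terms] = √(27·0.7²) = 0.7√27 ≈ 3.63731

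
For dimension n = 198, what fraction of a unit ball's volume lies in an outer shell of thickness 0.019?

1 - (1-0.019)^198 ≈ 0.977589 ≈ 97.76%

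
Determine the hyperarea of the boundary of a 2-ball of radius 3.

S_2(3) = 2·π^(2/2)·(3)^1 / Γ(2/2) = 2πr = 2π·3 ≈ 18.8496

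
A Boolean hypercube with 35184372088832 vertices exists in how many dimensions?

n = log_2(35184372088832) = 45.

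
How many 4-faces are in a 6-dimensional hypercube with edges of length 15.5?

f_4(6-cube) = (6 choose 4) · 2^2 = 60.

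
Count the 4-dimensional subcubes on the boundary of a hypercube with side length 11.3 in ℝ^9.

Choose 4 of 9 axes to span the face (C(9,4) = 126 ways), then fix each of the remaining 5 coordinates at one of its two extreme values (2^5 = 32 ways): 126·32 = 4032.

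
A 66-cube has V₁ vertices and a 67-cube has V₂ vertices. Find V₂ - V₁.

V₁ = 2^66 = 73786976294838206464. V₂ = 2^67 = 147573952589676412928. V₂ - V₁ = 73786976294838206464.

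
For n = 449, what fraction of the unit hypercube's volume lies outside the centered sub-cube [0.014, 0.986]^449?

The inner cube has side 1-2·0.014 = 0.972 and volume (0.972)^449 ≈ 2.898e-06, so the shell holds 0.9999971016 of the volume.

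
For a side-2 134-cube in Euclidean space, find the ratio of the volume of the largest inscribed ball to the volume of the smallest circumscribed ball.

Volume scales as r^n, and r_in/r_out = 1/√134, giving (1/√134)^134 ≈ 3.04774e-143.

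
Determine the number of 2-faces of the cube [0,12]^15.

Number of 2-faces = C(15,2) · 2^(15-2) = 105 · 8192 = 860160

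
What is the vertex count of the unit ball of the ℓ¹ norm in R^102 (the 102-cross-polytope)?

Number of vertices = 2n = 204.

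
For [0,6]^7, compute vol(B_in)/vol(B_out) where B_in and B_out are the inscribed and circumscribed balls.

V_in / V_out = (r_in/r_out)^7 = (1/√7)^7 = 7^(-7/2) ≈ 0.00110194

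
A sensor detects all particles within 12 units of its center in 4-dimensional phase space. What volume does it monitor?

V = 10368·π^2 ≈ 102328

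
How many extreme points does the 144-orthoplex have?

An n-cross-polytope has 2n vertices; here n = 144, giving 288.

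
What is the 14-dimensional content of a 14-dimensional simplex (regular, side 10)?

Volume = 10^14 · √(15/2^14) / 14! ≈ 34.7078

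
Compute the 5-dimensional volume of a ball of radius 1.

Volume = π^{5/2}·(1)^5/Γ(7/2) = 8·π^2/15 ≈ 5.26379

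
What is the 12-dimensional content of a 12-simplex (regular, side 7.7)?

For a regular n-simplex with edge a, V = (a^n / n!)·√((n+1)/2^n). With a=7.7, n=12: V ≈ 5.10909.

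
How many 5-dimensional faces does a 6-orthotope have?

Choose 5 of 6 axes to span the face (C(6,5) = 6 ways), then fix each of the remaining 1 coordinate at one of its two extreme values (2^1 = 2 ways): 6·2 = 12.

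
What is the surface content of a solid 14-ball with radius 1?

The surface area of an n-ball is 2π^(n/2) r^(n-1) / Γ(n/2). For n=14, r=1: π^7/360 ≈ 8.3897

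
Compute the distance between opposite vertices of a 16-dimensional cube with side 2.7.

Diagonal = √16 · 2.7 = 10.8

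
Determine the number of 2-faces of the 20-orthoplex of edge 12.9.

Number of 2-faces = 2^(2+1) · C(20,2+1) = 8 · 1140 = 9120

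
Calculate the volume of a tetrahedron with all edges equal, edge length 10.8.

Volume = (√2/12) · 10.8³ = 148.458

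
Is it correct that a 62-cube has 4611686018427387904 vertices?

True. The 62-cube has 2^62 = 4611686018427387904 vertices.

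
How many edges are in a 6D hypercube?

Number of 1-faces = C(6,1) · 2^(6-1) = 6 · 32 = 192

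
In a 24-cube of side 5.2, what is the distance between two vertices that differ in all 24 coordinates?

d = √(5.2² + 5.2² + ... + 5.2²) [24 terms] = √(24·5.2²) = 5.2√24 ≈ 25.4747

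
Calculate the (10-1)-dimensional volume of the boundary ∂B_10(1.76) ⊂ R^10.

|∂B_10(1.76)| ≈ 4132.21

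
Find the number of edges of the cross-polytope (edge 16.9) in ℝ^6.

An n-cross-polytope has 2^(k+1)·C(n,k+1) k-faces. Here 2^2·C(6,2) = 4·15 = 60.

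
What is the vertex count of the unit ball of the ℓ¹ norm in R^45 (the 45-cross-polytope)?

The 45-dimensional cross-polytope has 2n = 2·45 = 90 vertices.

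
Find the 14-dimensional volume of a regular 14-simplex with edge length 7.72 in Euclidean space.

V_14 = √(15) · 7.72^14 / (14! · 2^(14/2)) ≈ 0.926978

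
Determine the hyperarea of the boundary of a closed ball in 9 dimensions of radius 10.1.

S = n·V_n(r)/r = 9·V_9(10.1)/10.1 (volume-to-surface relation), giving 3.21463e+09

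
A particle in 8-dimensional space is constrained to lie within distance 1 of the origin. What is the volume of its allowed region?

V_8(1) = π^(8/2) · (1)^8 / Γ(8/2 + 1) = π^4/24 ≈ 4.05871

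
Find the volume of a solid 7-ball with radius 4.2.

The n-ball volume is π^(n/2)·r^n/Γ(n/2+1). With n=7, r=4.2: V ≈ 108924.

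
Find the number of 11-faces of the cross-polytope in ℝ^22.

Each 11-face is the convex hull of 12 vertices, one chosen as ±e_i from each of 12 distinct axes: 2^12·C(22,12) = 2648662016.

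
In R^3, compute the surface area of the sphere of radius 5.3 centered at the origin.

|∂B_3(5.3)| = 4πr² = 4π·(5.3)² ≈ 352.989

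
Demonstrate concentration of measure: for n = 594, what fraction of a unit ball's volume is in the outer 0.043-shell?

1 - (1-0.043)^594 ≈ 1 - 4.589e-12 ≈ (100 - 4.59e-10)%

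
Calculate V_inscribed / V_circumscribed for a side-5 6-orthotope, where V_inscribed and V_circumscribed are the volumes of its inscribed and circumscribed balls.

V_in/V_out = n^(-n/2) = 6^(-6/2) ≈ 0.00462963.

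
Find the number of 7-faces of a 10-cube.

Number of 7-faces = C(10,7) · 2^(10-7) = 120 · 8 = 960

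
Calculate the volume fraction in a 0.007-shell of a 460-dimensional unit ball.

Shell fraction = 1 - (1-0.007)^460 ≈ 0.960495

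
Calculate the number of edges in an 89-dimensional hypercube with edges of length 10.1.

The 89-cube has n·2^(n-1) = 89·2^88 = 89·309485009821345068724781056 = 27544165874099711116505513984 edges.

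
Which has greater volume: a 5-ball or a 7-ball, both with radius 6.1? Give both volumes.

V_5(6.1) ≈ 44457.8. V_7(6.1) ≈ 1.48487e+06. The 7-ball is larger.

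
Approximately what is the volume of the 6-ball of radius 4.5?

The n-ball volume is π^(n/2)·r^n/Γ(n/2+1). With n=6, r=4.5: V = 177147·π^3/128 ≈ 42911.5.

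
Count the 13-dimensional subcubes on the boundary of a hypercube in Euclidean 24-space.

An n-cube has C(n,k)·2^(n-k) k-faces. Here C(24,13)·2^11 = 2496144·2048 = 5112102912.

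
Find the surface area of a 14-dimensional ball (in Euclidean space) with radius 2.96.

The surface area of an n-ball is 2π^(n/2) r^(n-1) / Γ(n/2). For n=14, r=2.96: 1.12341e+07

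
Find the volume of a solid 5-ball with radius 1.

Volume = π^{5/2}·(1)^5/Γ(7/2) = 8·π^2/15 ≈ 5.26379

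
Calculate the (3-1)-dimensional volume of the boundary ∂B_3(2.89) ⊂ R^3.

S = n·V_n(r)/r = 3·V_3(2.89)/2.89 (volume-to-surface relation), giving 4πr² = 4π·(2.89)² ≈ 104.956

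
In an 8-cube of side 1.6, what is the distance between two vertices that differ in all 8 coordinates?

Diagonal = √8 · 1.6 ≈ 4.52548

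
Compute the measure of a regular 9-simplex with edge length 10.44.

Volume = 10.44^9 · √(10/2^9) / 9! ≈ 567.422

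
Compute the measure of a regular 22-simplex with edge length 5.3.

Volume = 5.3^22 · √(23/2^22) / 22! ≈ 1.78993e-08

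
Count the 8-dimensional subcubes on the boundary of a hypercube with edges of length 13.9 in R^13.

Choose 8 of 13 axes to span the face (C(13,8) = 1287 ways), then fix each of the remaining 5 coordinates at one of its two extreme values (2^5 = 32 ways): 1287·32 = 41184.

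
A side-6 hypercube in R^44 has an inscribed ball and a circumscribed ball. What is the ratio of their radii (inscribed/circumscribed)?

For an n-cube of any side s, the inradius is s/2 and the circumradius is s√n/2, so the ratio is 1/√44 ≈ 0.150756.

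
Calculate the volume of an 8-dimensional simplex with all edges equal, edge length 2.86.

V = (2.86^8 / 8!) · √((8+1) / 2^8) ≈ 0.0208166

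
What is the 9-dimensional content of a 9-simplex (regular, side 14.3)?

For a regular n-simplex with edge a, V = (a^n / n!)·√((n+1)/2^n). With a=14.3, n=9: V ≈ 9630.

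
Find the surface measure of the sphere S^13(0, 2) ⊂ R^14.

|∂B_14(2)| = 1024·π^7/45 ≈ 68728.5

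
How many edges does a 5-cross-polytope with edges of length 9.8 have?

Each 1-face is the convex hull of 2 vertices, one chosen as ±e_i from each of 2 distinct axes: 2^2·C(5,2) = 40.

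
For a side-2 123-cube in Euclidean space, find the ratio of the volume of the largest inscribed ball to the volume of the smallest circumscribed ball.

The radii are 2/2 and 2√123/2, so the volume ratio is (1/√123)^123 = 123^{-123/2} ≈ 2.95689e-129.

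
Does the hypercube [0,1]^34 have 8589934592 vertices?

False. The 34-cube has 2^34 = 17179869184 vertices.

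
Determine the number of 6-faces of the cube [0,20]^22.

An n-cube has C(n,k)·2^(n-k) k-faces. Here C(22,6)·2^16 = 74613·65536 = 4889837568.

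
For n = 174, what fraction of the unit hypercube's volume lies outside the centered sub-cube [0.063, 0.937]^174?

1 - (1 - 2·0.063)^174 = 1 - 0.874^174 ≈ 1 - 6.653e-11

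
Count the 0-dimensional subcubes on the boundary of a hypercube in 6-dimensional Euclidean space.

f_0(6-cube) = (6 choose 0) · 2^6 = 64.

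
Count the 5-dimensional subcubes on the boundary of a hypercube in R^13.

Choose 5 of 13 axes to span the face (C(13,5) = 1287 ways), then fix each of the remaining 8 coordinates at one of its two extreme values (2^8 = 256 ways): 1287·256 = 329472.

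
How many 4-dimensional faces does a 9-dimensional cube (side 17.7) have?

An n-cube has C(n,k)·2^(n-k) k-faces. Here C(9,4)·2^5 = 126·32 = 4032.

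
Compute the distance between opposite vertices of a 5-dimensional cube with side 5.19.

||(5.19,5.19,...,5.19)|| = √(5)·5.19 ≈ 11.6052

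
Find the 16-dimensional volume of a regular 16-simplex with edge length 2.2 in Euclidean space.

V = (2.2^16 / 16!) · √((16+1) / 2^16) ≈ 2.31808e-10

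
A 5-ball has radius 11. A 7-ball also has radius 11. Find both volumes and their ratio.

V_5(11) ≈ 847738. V_7(11) ≈ 9.20723e+07. Ratio V_5/V_7 ≈ 0.009207.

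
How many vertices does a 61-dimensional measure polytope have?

Each vertex is a binary string of length 61, so there are 2^61 = 2305843009213693952.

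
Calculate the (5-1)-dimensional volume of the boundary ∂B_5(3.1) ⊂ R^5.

The surface area of an n-ball is 2π^(n/2) r^(n-1) / Γ(n/2). For n=5, r=3.1: 2430.61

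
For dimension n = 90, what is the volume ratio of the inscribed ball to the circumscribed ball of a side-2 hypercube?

V_in / V_out = (r_in/r_out)^90 = (1/√90)^90 = 90^(-90/2) ≈ 1.14574e-88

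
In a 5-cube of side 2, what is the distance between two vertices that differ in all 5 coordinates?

The space diagonal of an n-cube of side s is s√n. Here 2·√5 ≈ 4.47214.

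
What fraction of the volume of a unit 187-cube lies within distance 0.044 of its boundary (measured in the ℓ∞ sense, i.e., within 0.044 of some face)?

Shell fraction = 1 - (1-0.088)^187 ≈ 0.999999967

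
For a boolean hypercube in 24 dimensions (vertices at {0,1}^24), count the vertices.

Each vertex is a binary string of length 24, so there are 2^24 = 16777216.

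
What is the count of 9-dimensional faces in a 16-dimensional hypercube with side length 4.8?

Number of 9-faces = C(16,9) · 2^(16-9) = 11440 · 128 = 1464320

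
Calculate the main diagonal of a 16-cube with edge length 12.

The space diagonal of an n-cube of side s is s√n. Here 12·√16 = 48.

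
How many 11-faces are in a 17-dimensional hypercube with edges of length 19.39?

Choose 11 of 17 axes to span the face (C(17,11) = 12376 ways), then fix each of the remaining 6 coordinates at one of its two extreme values (2^6 = 64 ways): 12376·64 = 792064.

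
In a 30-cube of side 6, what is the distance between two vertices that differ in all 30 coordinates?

d = √(6² + 6² + ... + 6²) [30 terms] = √(30·6²) = 6√30 ≈ 32.8634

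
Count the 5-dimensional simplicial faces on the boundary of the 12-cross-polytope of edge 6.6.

Number of 5-faces = 2^(5+1) · C(12,5+1) = 64 · 924 = 59136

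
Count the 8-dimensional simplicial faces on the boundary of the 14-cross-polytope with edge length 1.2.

f_8(14-orthoplex) = 2^9 · (14 choose 9) = 1025024.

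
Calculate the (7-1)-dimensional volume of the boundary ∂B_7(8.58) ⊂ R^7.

S = n·V_n(r)/r = 7·V_7(8.58)/8.58 (volume-to-surface relation), giving 1.31948e+07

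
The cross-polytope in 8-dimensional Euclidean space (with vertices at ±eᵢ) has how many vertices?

The 8-dimensional cross-polytope has 2n = 2·8 = 16 vertices.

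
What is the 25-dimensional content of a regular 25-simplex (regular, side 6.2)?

For a regular n-simplex with edge a, V = (a^n / n!)·√((n+1)/2^n). With a=6.2, n=25: V ≈ 3.66234e-09.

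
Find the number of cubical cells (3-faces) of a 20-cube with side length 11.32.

Number of 3-faces = C(20,3) · 2^(20-3) = 1140 · 131072 = 149422080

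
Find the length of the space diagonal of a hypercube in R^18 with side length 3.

||(3,3,...,3)|| = √(18)·3 ≈ 12.7279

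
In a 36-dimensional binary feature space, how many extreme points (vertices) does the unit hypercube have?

Each vertex is a binary string of length 36, so there are 2^36 = 68719476736.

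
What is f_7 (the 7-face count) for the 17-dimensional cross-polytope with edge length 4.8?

Each 7-face is the convex hull of 8 vertices, one chosen as ±e_i from each of 8 distinct axes: 2^8·C(17,8) = 6223360.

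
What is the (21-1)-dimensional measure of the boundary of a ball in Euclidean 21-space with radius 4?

S_21(4) = 2·π^(21/2)·(4)^20 / Γ(21/2) = 2251799813685248·π^10/654729075 ≈ 3.22082e+11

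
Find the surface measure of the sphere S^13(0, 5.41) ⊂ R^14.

The surface area of an n-ball is 2π^(n/2) r^(n-1) / Γ(n/2). For n=14, r=5.41: 2.85306e+10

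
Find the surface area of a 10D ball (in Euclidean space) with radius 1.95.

S = n·V_n(r)/r = 10·V_10(1.95)/1.95 (volume-to-surface relation), giving 10396.3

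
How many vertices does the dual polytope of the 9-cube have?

The 9-dimensional cross-polytope has 2n = 2·9 = 18 vertices.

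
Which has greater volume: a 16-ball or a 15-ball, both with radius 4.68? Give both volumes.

V_16(4.68) ≈ 1.24627e+10. V_15(4.68) ≈ 4.31636e+09. The 16-ball is larger.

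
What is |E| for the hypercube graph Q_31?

An n-cube has n·2^(n-1) edges. With n = 31: 31·1073741824 = 33285996544.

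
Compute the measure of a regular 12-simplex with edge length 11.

For a regular n-simplex with edge a, V = (a^n / n!)·√((n+1)/2^n). With a=11, n=12: V ≈ 369.119.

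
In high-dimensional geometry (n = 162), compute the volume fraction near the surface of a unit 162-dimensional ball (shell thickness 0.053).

1 - (1-0.053)^162 ≈ 0.999853 ≈ 99.9853%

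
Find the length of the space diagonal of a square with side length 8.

The space diagonal of an n-cube of side s is s√n. Here 8·√2 ≈ 11.3137.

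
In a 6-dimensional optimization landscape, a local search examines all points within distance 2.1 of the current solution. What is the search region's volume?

The n-ball volume is π^(n/2)·r^n/Γ(n/2+1). With n=6, r=2.1: V ≈ 443.215.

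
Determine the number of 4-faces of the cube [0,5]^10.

f_4(10-cube) = (10 choose 4) · 2^6 = 13440.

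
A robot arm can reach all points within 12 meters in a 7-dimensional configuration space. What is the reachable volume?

The n-ball volume is π^(n/2)·r^n/Γ(n/2+1). With n=7, r=12: V = 191102976·π^3/35 ≈ 1.69297e+08.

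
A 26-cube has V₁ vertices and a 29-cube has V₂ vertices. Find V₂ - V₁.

V₁ = 2^26 = 67108864. V₂ = 2^29 = 536870912. V₂ - V₁ = 469762048.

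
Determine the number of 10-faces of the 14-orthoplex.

An n-cross-polytope has 2^(k+1)·C(n,k+1) k-faces. Here 2^11·C(14,11) = 2048·364 = 745472.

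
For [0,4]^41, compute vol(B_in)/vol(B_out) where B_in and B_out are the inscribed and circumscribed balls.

The radii are 4/2 and 4√41/2, so the volume ratio is (1/√41)^41 = 41^{-41/2} ≈ 8.66824e-34.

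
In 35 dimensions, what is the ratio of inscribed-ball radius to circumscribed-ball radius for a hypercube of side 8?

r_in = 8/2 (half the side); r_out = 8√35/2 (half the diagonal). Ratio = 1/√35 ≈ 0.169031.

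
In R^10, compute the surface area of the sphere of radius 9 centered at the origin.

The surface area of an n-ball is 2π^(n/2) r^(n-1) / Γ(n/2). For n=10, r=9: 129140163·π^5/4 ≈ 9.87986e+09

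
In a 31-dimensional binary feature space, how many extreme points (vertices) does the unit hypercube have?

An n-cube has 2^n vertices; for n = 31 that is 2^31 = 2147483648.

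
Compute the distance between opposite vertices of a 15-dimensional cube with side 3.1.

The space diagonal of an n-cube of side s is s√n. Here 3.1·√15 ≈ 12.0062.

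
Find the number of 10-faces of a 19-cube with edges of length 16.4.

Choose 10 of 19 axes to span the face (C(19,10) = 92378 ways), then fix each of the remaining 9 coordinates at one of its two extreme values (2^9 = 512 ways): 92378·512 = 47297536.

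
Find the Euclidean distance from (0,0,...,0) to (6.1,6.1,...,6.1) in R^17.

Diagonal = √17 · 6.1 ≈ 25.1509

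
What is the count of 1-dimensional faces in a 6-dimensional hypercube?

f_1(6-cube) = (6 choose 1) · 2^5 = 192.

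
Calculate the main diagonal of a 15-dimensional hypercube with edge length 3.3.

||(3.3,3.3,...,3.3)|| = √(15)·3.3 ≈ 12.7808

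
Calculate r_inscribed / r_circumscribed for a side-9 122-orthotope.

For an n-cube of any side s, the inradius is s/2 and the circumradius is s√n/2, so the ratio is 1/√122 ≈ 0.0905357.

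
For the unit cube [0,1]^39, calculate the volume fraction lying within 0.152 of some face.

The inner cube has side 1-2·0.152 = 0.696 and volume (0.696)^39 ≈ 7.274e-07, so the shell holds 0.9999992726 of the volume.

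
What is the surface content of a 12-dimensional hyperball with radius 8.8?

S_12(8.8) = 2·π^(12/2)·(8.8)^11 / Γ(12/2) ≈ 3.92697e+11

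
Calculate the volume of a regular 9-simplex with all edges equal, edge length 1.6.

For a regular n-simplex with edge a, V = (a^n / n!)·√((n+1)/2^n). With a=1.6, n=9: V ≈ 2.64656e-05.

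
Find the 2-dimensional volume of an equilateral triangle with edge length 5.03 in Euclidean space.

Area = (√3/4) · 5.03² = 10.9556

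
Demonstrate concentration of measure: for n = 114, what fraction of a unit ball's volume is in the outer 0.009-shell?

1 - (1-0.009)^114 ≈ 0.643223 ≈ 64.32%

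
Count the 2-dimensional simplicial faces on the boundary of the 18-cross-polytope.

Each 2-face is the convex hull of 3 vertices, one chosen as ±e_i from each of 3 distinct axes: 2^3·C(18,3) = 6528.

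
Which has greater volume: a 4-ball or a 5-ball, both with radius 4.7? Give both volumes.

V_4(4.7) ≈ 2408.03. V_5(4.7) ≈ 12072.2. The 5-ball is larger.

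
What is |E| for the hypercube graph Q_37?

Each of the 2^37 = 137438953472 vertices has degree 37; total edges = 37·2^37/2 = 2542620639232.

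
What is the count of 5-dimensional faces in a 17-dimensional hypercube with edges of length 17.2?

Number of 5-faces = C(17,5) · 2^(17-5) = 6188 · 4096 = 25346048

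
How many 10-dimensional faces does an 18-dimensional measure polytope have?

f_10(18-cube) = (18 choose 10) · 2^8 = 11202048.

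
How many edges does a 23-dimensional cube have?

Number of 1-faces = C(23,1)·2^(23-1) = 23·4194304 = 96468992.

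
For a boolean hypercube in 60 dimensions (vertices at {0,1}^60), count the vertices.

An n-cube has 2^n vertices; for n = 60 that is 2^60 = 1152921504606846976.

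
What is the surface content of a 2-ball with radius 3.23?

The surface area of an n-ball is 2π^(n/2) r^(n-1) / Γ(n/2). For n=2, r=3.23: 2πr = 2π·3.23 ≈ 20.2947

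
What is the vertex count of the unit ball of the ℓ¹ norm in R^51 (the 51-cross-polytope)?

Number of vertices = 2n = 102.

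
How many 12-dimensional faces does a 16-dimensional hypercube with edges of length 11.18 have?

f_12(16-cube) = (16 choose 12) · 2^4 = 29120.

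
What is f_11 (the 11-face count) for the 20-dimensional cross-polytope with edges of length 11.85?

f_11(20-orthoplex) = 2^12 · (20 choose 12) = 515973120.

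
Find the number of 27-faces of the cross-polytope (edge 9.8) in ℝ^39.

Each 27-face is the convex hull of 28 vertices, one chosen as ±e_i from each of 28 distinct axes: 2^28·C(39,28) = 449912868452696064.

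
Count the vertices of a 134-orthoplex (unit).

The 134-dimensional cross-polytope has 2n = 2·134 = 268 vertices.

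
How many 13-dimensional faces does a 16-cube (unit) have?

An n-cube has C(n,k)·2^(n-k) k-faces. Here C(16,13)·2^3 = 560·8 = 4480.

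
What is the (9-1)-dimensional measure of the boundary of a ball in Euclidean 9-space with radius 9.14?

The surface area of an n-ball is 2π^(n/2) r^(n-1) / Γ(n/2). For n=9, r=9.14: 1.44587e+09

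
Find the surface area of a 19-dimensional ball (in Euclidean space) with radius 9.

|∂B_19(9)| = 1897492673384285184·π^9/425425 ≈ 1.32955e+17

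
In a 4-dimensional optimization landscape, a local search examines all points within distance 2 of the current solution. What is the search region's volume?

Volume = π^{4/2}·(2)^4/Γ(3) = 8·π^2 ≈ 78.9568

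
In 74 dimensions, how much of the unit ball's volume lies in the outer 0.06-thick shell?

V(inner)/V(outer) = ((1-0.06)/1)^74 ≈ 0.01027, so the shell fraction is 0.989733.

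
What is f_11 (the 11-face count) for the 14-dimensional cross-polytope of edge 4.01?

f_11(14-orthoplex) = 2^12 · (14 choose 12) = 372736.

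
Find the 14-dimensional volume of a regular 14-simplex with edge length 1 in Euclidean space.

V_14 = √(15) · 1^14 / (14! · 2^(14/2)) ≈ 3.47078e-13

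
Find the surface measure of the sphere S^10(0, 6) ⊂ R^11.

The surface area of an n-ball is 2π^(n/2) r^(n-1) / Γ(n/2). For n=11, r=6: 143327232·π^5/35 ≈ 1.25317e+09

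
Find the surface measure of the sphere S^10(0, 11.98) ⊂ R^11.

|∂B_11(11.98)| ≈ 1.26202e+12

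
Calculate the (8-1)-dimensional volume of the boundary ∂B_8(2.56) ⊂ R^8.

The surface area of an n-ball is 2π^(n/2) r^(n-1) / Γ(n/2). For n=8, r=2.56: 23396.9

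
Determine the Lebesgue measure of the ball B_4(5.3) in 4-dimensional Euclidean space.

V_4(5.3) = π^(4/2) · (5.3)^4 / Γ(4/2 + 1) ≈ 3893.8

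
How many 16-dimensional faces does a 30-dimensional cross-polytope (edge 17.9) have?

Each 16-face is the convex hull of 17 vertices, one chosen as ±e_i from each of 17 distinct axes: 2^17·C(30,17) = 15697163059200.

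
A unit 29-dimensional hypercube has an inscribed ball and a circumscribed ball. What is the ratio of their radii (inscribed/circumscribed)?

For an n-cube of any side s, the inradius is s/2 and the circumradius is s√n/2, so the ratio is 1/√29 ≈ 0.185695.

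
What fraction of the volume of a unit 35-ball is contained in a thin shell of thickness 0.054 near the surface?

Shell fraction = 1 - (1-0.054)^35 ≈ 0.856719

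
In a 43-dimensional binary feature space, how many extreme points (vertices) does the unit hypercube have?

An n-cube has 2^n vertices; for n = 43 that is 2^43 = 8796093022208.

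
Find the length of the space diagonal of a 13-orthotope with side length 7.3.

The space diagonal of an n-cube of side s is s√n. Here 7.3·√13 ≈ 26.3205.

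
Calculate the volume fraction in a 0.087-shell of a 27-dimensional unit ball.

1 - (1-0.087)^27 ≈ 0.914353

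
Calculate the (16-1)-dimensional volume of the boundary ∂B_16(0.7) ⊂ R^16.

|∂B_16(0.7)| ≈ 0.0178759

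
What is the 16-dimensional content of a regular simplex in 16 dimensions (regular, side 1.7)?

Volume = 1.7^16 · √(17/2^16) / 16! ≈ 3.74583e-12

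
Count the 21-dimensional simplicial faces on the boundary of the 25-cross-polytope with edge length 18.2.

An n-cross-polytope has 2^(k+1)·C(n,k+1) k-faces. Here 2^22·C(25,22) = 4194304·2300 = 9646899200.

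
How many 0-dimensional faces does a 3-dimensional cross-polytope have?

f_0(3-orthoplex) = 2^1 · (3 choose 1) = 6.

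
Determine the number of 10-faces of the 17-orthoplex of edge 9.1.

Number of 10-faces = 2^(10+1) · C(17,10+1) = 2048 · 12376 = 25346048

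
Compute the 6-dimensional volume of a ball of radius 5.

V_6(5) = π^(6/2) · (5)^6 / Γ(6/2 + 1) = 15625·π^3/6 ≈ 80745.5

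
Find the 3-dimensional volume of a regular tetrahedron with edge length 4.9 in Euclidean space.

Volume = (√2/12) · 4.9³ = 13.8651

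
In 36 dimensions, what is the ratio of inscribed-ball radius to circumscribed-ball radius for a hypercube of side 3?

r_in = 3/2 (half the side); r_out = 3√36/2 (half the diagonal). Ratio = 1/√36 ≈ 0.166667.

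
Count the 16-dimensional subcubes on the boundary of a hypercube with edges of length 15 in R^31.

Number of 16-faces = C(31,16) · 2^(31-16) = 300540195 · 32768 = 9848101109760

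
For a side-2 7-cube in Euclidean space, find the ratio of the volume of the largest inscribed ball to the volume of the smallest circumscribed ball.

V_in/V_out = n^(-n/2) = 7^(-7/2) ≈ 0.00110194.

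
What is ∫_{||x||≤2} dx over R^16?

V_16(2) = π^(16/2) · (2)^16 / Γ(16/2 + 1) = 512·π^8/315 ≈ 15422.6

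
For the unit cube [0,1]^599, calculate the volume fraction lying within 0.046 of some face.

Shell fraction = 1 - (1-0.092)^599 ≈ 1 - 7.824e-26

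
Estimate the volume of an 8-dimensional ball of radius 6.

V = 69984·π^4 ≈ 6.81708e+06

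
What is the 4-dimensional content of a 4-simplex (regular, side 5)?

V = (5^4 / 4!) · √((4+1) / 2^4) ≈ 14.5577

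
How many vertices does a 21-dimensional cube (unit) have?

Each vertex is a binary string of length 21, so there are 2^21 = 2097152.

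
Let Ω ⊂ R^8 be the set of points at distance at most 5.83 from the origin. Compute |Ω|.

The n-ball volume is π^(n/2)·r^n/Γ(n/2+1). With n=8, r=5.83: V ≈ 5.41672e+06.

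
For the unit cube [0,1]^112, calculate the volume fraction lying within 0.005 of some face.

Shell fraction = 1 - (1-0.01)^112 ≈ 0.675554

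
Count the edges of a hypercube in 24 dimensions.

The 24-cube has n·2^(n-1) = 24·2^23 = 24·8388608 = 201326592 edges.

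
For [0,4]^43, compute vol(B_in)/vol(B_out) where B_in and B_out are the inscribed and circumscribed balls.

V_in / V_out = (r_in/r_out)^43 = (1/√43)^43 = 43^(-43/2) ≈ 7.59326e-36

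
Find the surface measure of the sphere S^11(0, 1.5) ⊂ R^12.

S = n·V_n(r)/r = 12·V_12(1.5)/1.5 (volume-to-surface relation), giving 59049·π^6/40960 ≈ 1385.96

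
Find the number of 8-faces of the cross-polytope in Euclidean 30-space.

An n-cross-polytope has 2^(k+1)·C(n,k+1) k-faces. Here 2^9·C(30,9) = 512·14307150 = 7325260800.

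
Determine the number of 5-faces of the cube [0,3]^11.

Choose 5 of 11 axes to span the face (C(11,5) = 462 ways), then fix each of the remaining 6 coordinates at one of its two extreme values (2^6 = 64 ways): 462·64 = 29568.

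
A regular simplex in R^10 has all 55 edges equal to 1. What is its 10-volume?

V_10 = √(11) · 1^10 / (10! · 2^(10/2)) ≈ 2.85617e-08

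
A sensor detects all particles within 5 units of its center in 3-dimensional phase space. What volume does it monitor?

V_3(5) = π^(3/2) · (5)^3 / Γ(3/2 + 1) = 500·π/3 ≈ 523.599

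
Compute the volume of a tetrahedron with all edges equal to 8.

Volume = (√2/12) · 8³ = 60.3398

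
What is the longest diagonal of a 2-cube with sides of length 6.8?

Diagonal = √2 · 6.8 ≈ 9.61665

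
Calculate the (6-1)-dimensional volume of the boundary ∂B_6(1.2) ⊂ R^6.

S = n·V_n(r)/r = 6·V_6(1.2)/1.2 (volume-to-surface relation), giving 77.1535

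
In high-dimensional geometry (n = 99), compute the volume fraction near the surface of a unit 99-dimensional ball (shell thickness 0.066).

1 - (1-0.066)^99 ≈ 0.99884 ≈ 99.88%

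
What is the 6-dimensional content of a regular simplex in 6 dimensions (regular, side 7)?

For a regular n-simplex with edge a, V = (a^n / n!)·√((n+1)/2^n). With a=7, n=6: V ≈ 54.0399.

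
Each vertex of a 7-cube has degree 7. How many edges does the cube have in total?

Number of 1-faces = C(7,1)·2^(7-1) = 7·64 = 448.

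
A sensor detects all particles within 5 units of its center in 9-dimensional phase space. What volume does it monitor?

The n-ball volume is π^(n/2)·r^n/Γ(n/2+1). With n=9, r=5: V = 12500000·π^4/189 ≈ 6.4424e+06.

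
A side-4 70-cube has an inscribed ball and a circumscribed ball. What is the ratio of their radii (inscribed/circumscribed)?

r_in = 4/2 (half the side); r_out = 4√70/2 (half the diagonal). Ratio = 1/√70 ≈ 0.119523.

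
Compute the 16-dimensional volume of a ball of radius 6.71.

V_16(6.71) = π^(16/2) · (6.71)^16 / Γ(16/2 + 1) ≈ 3.9741e+12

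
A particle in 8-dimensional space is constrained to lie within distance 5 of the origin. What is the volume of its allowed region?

V_8(5) = π^(8/2) · (5)^8 / Γ(8/2 + 1) = 390625·π^4/24 ≈ 1.58543e+06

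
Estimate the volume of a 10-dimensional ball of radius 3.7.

V_10(3.7) = π^(10/2) · (3.7)^10 / Γ(10/2 + 1) ≈ 1.22627e+06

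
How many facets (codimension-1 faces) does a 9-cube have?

f_8(9-cube) = (9 choose 8) · 2^1 = 18.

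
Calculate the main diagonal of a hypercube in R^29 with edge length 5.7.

Diagonal = √29 · 5.7 ≈ 30.6954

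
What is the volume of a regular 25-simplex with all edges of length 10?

V_25 = √(26) · 10^25 / (25! · 2^(25/2)) ≈ 0.0005675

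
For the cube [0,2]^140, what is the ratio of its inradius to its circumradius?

For an n-cube of any side s, the inradius is s/2 and the circumradius is s√n/2, so the ratio is 1/√140 ≈ 0.0845154.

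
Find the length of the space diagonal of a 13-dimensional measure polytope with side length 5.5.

The space diagonal of an n-cube of side s is s√n. Here 5.5·√13 ≈ 19.8305.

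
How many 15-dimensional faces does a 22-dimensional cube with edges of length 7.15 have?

An n-cube has C(n,k)·2^(n-k) k-faces. Here C(22,15)·2^7 = 170544·128 = 21829632.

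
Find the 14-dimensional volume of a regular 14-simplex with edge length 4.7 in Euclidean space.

V_14 = √(15) · 4.7^14 / (14! · 2^(14/2)) ≈ 0.000890835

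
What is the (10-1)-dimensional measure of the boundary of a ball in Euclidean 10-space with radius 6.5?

S = n·V_n(r)/r = 10·V_10(6.5)/6.5 (volume-to-surface relation), giving 10604499373·π^5/6144 ≈ 5.28188e+08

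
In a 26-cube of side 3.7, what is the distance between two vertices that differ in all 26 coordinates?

The space diagonal of an n-cube of side s is s√n. Here 3.7·√26 ≈ 18.8664.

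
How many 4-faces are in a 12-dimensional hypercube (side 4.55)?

f_4(12-cube) = (12 choose 4) · 2^8 = 126720.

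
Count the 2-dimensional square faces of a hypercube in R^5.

An n-cube has C(n,k)·2^(n-k) k-faces. Here C(5,2)·2^3 = 10·8 = 80.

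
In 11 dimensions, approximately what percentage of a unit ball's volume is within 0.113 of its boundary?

1 - (1-0.113)^11 ≈ 0.732601 ≈ 73.26%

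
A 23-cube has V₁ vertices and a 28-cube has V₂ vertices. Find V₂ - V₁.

V₁ = 2^23 = 8388608. V₂ = 2^28 = 268435456. V₂ - V₁ = 260046848.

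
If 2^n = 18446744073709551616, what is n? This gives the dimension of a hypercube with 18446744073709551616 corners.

n = log_2(18446744073709551616) = 64.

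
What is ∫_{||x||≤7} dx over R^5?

V_5(7) = π^(5/2) · (7)^5 / Γ(5/2 + 1) = 134456·π^2/15 ≈ 88468.5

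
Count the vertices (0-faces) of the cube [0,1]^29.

Number of vertices = 2^29 = 536870912.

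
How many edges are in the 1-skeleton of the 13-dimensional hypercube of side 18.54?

Each of the 2^13 = 8192 vertices has degree 13; total edges = 13·2^13/2 = 53248.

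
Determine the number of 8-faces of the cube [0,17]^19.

f_8(19-cube) = (19 choose 8) · 2^11 = 154791936.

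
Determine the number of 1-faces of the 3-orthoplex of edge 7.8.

An n-cross-polytope has 2^(k+1)·C(n,k+1) k-faces. Here 2^2·C(3,2) = 4·3 = 12.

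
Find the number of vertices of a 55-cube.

The 55-cube has 2^55 = 36028797018963968 vertices.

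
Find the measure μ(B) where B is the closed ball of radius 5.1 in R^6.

V_6(5.1) = π^(6/2) · (5.1)^6 / Γ(6/2 + 1) ≈ 90932.6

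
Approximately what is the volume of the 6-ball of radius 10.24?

The n-ball volume is π^(n/2)·r^n/Γ(n/2+1). With n=6, r=10.24: V ≈ 5.95797e+06.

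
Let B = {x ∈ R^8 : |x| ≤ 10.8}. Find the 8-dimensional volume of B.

The n-ball volume is π^(n/2)·r^n/Γ(n/2+1). With n=8, r=10.8: V ≈ 7.51239e+08.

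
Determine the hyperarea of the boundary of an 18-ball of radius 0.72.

|∂B_18(0.72)| ≈ 0.00555278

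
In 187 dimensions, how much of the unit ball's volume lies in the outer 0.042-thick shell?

V(inner)/V(outer) = ((1-0.042)/1)^187 ≈ 0.0003276, so the shell fraction is 0.999672.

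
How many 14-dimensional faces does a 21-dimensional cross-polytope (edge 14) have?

Number of 14-faces = 2^(14+1) · C(21,14+1) = 32768 · 54264 = 1778122752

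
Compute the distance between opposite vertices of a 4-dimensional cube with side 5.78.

Diagonal = √4 · 5.78 = 11.56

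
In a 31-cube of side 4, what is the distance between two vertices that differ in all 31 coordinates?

Diagonal = √31 · 4 ≈ 22.2711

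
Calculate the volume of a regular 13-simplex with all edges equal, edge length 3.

Volume = 3^13 · √(14/2^13) / 13! ≈ 1.05844e-05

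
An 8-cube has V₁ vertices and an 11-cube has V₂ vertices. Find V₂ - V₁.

V₁ = 2^8 = 256. V₂ = 2^11 = 2048. V₂ - V₁ = 1792.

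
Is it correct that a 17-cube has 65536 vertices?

False. The 17-cube has 2^17 = 131072 vertices.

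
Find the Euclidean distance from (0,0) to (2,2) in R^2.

d = √(2² + 2² + ... + 2²) [2 terms] = √(2·2²) = 2√2 ≈ 2.82843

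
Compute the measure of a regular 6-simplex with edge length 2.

V_6 = √(7) · 2^6 / (6! · 2^(6/2)) ≈ 0.0293972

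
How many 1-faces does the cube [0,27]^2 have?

The 2-cube has n·2^(n-1) = 2·2^1 = 2·2 = 4 edges.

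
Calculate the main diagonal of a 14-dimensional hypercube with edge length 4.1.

The space diagonal of an n-cube of side s is s√n. Here 4.1·√14 ≈ 15.3408.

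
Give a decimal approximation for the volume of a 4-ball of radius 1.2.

V_4(1.2) = π^(4/2) · (1.2)^4 / Γ(4/2 + 1) ≈ 10.2328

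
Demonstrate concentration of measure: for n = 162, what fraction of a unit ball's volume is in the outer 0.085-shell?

1 - (1-0.085)^162 ≈ 0.9999994374 ≈ 99.999944%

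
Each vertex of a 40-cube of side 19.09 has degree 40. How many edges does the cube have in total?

Number of 1-faces = C(40,1)·2^(40-1) = 40·549755813888 = 21990232555520.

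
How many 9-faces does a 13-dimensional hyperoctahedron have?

Number of 9-faces = 2^(9+1) · C(13,9+1) = 1024 · 286 = 292864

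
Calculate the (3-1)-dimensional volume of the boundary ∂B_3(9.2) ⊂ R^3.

S = n·V_n(r)/r = 3·V_3(9.2)/9.2 (volume-to-surface relation), giving 4πr² = 4π·(9.2)² ≈ 1063.62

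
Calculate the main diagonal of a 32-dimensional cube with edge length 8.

Diagonal = √32 · 8 ≈ 45.2548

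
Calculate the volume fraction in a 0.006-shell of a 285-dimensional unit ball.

V(inner)/V(outer) = ((1-0.006)/1)^285 ≈ 0.1799, so the shell fraction is 0.820063.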